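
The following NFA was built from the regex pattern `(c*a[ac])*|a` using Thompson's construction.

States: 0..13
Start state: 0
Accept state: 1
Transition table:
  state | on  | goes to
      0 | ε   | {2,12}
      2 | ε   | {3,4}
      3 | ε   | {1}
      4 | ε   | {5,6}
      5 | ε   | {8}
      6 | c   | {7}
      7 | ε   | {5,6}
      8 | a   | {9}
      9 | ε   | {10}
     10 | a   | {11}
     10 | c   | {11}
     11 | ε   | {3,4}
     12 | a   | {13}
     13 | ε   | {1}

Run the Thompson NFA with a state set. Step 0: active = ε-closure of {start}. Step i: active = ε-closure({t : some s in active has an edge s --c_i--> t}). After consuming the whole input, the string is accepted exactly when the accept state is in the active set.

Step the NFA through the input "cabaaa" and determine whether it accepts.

Answer: REJECT

Derivation:
start: ε-closure({0}) = {0,1,2,3,4,5,6,8,12}
'c' @ 1: {5,6,7,8}
'a' @ 2: {9,10}
'b' @ 3: {}  — dead — no transitions
rest 'aaa' ignored (set empty)
final: {}; accept 1 not in set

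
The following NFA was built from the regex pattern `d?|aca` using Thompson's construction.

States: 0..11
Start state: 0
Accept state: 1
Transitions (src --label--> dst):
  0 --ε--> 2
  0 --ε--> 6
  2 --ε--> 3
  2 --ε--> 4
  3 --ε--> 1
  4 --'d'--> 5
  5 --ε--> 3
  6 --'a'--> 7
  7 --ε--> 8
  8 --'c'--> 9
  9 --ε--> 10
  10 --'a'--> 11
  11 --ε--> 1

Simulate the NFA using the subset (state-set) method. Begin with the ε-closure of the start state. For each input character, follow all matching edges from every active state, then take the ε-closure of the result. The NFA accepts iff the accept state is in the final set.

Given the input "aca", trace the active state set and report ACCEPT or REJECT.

start: ε-closure({0}) = {0,1,2,3,4,6}
'a' @ 1: {7,8}
'c' @ 2: {9,10}
'a' @ 3: {1,11}  (accept∈set)
final: {1,11}; accept 1 in set

Answer: ACCEPT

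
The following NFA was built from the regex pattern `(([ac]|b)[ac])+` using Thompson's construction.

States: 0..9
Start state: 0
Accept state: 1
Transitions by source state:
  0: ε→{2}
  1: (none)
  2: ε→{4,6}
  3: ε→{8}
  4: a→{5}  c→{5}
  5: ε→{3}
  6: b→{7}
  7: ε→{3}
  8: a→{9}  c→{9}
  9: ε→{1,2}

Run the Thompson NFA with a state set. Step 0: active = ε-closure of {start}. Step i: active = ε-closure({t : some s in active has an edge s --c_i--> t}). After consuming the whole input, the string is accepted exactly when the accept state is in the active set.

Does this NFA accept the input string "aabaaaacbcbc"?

start: ε-closure({0}) = {0,2,4,6}
'a' @ 1: {3,5,8}
'a' @ 2: {1,2,4,6,9}  ✓accept
'b' @ 3: {3,7,8}
'a' @ 4: {1,2,4,6,9}  ✓accept
'a' @ 5: {3,5,8}
'a' @ 6: {1,2,4,6,9}  ✓accept
'a' @ 7: {3,5,8}
'c' @ 8: {1,2,4,6,9}  ✓accept
'b' @ 9: {3,7,8}
'c' @ 10: {1,2,4,6,9}  ✓accept
'b' @ 11: {3,7,8}
'c' @ 12: {1,2,4,6,9}  ✓accept
end set {1,2,4,6,9} — state 1 in

Answer: ACCEPT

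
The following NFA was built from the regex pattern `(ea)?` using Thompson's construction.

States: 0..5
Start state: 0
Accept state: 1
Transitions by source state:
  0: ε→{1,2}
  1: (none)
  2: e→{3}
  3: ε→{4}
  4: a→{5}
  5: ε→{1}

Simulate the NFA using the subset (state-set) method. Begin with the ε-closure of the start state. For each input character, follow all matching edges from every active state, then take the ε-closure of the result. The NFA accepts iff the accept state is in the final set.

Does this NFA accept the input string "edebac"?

Answer: REJECT

Steps:
start: ε-closure({0}) = {0,1,2}
'e' @ 1: {3,4}
'd' @ 2: {}  — no active states
rest 'ebac' ignored (set empty)
end set {} — state 1 not in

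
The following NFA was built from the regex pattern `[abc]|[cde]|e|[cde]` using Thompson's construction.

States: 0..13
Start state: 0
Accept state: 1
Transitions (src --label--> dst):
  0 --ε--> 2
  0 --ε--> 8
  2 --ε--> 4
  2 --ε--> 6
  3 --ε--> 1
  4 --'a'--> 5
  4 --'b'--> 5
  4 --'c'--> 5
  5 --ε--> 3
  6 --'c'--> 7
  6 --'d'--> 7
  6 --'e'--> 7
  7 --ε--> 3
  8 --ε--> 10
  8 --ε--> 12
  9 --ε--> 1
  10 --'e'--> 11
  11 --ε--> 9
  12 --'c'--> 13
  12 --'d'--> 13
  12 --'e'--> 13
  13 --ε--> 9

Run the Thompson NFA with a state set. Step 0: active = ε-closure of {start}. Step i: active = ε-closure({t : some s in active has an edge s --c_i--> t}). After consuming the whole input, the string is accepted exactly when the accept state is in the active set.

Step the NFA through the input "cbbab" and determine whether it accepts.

initial (ε-close {0}): {0,2,4,6,8,10,12}
'c' @ 1: {1,3,5,7,9,13}  ✓accept
'b' @ 2: {}  — dead — no transitions
rest 'bab' ignored (set empty)
end set {} — state 1 not in

Answer: REJECT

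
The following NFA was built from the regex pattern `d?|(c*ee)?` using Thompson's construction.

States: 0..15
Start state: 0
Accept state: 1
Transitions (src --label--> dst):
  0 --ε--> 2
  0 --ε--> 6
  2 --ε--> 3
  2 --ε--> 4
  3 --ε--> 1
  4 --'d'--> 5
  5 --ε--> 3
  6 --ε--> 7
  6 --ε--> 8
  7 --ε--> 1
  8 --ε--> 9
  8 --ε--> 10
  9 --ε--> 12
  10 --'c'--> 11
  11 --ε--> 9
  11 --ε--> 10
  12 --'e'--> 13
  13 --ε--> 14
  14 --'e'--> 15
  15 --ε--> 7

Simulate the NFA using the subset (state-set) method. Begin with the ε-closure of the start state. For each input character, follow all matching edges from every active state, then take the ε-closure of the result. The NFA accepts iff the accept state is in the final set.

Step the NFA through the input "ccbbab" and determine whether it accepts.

S₀ = ε-closure({0}) = {0,1,2,3,4,6,7,8,9,10,12}
'c' @ 1: {9,10,11,12}
'c' @ 2: {9,10,11,12}
'b' @ 3: {}  — no active states
rest 'bab' ignored (set empty)
end set {} — state 1 not in

Answer: REJECT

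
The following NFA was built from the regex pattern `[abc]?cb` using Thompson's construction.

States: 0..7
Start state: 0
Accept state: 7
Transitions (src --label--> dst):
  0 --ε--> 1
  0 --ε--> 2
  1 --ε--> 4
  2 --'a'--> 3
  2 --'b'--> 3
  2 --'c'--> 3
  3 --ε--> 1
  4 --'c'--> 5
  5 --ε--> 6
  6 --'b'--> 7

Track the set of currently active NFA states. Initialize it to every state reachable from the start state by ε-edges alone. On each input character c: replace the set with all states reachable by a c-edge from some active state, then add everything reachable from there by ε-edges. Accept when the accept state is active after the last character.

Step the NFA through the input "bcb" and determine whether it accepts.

Answer: ACCEPT

Derivation:
start: ε-closure({0}) = {0,1,2,4}
'b' @ 1: {1,3,4}
'c' @ 2: {5,6}
'b' @ 3: {7}  ✓accept
end set {7} — state 7 in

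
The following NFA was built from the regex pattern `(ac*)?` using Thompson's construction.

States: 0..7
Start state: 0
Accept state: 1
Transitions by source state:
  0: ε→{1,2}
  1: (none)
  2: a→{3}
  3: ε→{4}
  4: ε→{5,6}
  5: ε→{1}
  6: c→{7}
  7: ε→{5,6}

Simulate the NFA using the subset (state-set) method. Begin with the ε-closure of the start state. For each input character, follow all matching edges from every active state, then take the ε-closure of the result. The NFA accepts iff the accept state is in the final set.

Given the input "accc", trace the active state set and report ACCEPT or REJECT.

Answer: ACCEPT

Steps:
S₀ = ε-closure({0}) = {0,1,2}
'a' @ 1: {1,3,4,5,6}  ✓accept
'c' @ 2: {1,5,6,7}  ✓accept
'c' @ 3: {1,5,6,7}  ✓accept
'c' @ 4: {1,5,6,7}  ✓accept
end set {1,5,6,7} — state 1 in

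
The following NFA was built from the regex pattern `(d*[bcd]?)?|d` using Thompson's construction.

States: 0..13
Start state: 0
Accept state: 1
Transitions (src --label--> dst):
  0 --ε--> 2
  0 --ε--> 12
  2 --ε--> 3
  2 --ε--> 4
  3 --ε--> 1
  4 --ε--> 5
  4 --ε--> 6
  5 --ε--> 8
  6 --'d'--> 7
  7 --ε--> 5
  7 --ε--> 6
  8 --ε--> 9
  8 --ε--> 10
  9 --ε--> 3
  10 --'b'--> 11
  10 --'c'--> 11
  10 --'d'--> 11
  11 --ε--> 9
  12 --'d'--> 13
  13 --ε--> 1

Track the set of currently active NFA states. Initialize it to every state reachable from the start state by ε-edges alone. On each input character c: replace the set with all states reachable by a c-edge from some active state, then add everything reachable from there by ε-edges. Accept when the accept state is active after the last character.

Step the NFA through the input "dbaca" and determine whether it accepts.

Answer: REJECT

Trace:
S₀ = ε-closure({0}) = {0,1,2,3,4,5,6,8,9,10,12}
'd' @ 1: {1,3,5,6,7,8,9,10,11,13}  [accepting]
'b' @ 2: {1,3,9,11}  [accepting]
'a' @ 3: {}  — no active states
rest 'ca' ignored (set empty)
final: {}; accept 1 not in set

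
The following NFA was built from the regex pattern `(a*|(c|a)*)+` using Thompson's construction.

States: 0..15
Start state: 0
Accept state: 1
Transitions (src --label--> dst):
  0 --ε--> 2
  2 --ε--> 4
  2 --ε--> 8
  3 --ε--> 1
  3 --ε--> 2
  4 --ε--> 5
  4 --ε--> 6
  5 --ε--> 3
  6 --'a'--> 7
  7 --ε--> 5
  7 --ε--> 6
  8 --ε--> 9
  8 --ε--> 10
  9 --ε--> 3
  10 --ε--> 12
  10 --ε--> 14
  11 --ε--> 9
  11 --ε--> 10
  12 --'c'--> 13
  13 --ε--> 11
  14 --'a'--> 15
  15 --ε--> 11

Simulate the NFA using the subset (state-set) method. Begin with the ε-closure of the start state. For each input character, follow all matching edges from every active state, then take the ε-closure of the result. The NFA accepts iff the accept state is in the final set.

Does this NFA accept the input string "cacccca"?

start: ε-closure({0}) = {0,1,2,3,4,5,6,8,9,10,12,14}
'c' @ 1: {1,2,3,4,5,6,8,9,10,11,12,13,14}  ✓accept
'a' @ 2: {1,2,3,4,5,6,7,8,9,10,11,12,14,15}  ✓accept
'c' @ 3: {1,2,3,4,5,6,8,9,10,11,12,13,14}  ✓accept
'c' @ 4: {1,2,3,4,5,6,8,9,10,11,12,13,14}  ✓accept
'c' @ 5: {1,2,3,4,5,6,8,9,10,11,12,13,14}  ✓accept
'c' @ 6: {1,2,3,4,5,6,8,9,10,11,12,13,14}  ✓accept
'a' @ 7: {1,2,3,4,5,6,7,8,9,10,11,12,14,15}  ✓accept
after full input: {1,2,3,4,5,6,7,8,9,10,11,12,14,15}  (accept=1 in)

Answer: ACCEPT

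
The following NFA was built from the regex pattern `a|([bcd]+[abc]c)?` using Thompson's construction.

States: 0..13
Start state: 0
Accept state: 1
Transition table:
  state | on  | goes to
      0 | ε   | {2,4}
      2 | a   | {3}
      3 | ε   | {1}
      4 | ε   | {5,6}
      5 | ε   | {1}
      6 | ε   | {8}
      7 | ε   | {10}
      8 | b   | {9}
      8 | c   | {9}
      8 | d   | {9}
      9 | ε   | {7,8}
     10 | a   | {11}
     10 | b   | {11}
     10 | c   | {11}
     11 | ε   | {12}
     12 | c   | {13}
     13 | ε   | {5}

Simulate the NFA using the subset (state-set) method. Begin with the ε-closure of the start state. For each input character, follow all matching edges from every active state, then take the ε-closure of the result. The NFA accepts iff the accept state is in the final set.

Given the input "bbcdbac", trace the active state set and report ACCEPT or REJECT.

Answer: ACCEPT

Steps:
initial (ε-close {0}): {0,1,2,4,5,6,8}
'b' @ 1: {7,8,9,10}
'b' @ 2: {7,8,9,10,11,12}
'c' @ 3: {1,5,7,8,9,10,11,12,13}  [accepting]
'd' @ 4: {7,8,9,10}
'b' @ 5: {7,8,9,10,11,12}
'a' @ 6: {11,12}
'c' @ 7: {1,5,13}  [accepting]
end set {1,5,13} — state 1 in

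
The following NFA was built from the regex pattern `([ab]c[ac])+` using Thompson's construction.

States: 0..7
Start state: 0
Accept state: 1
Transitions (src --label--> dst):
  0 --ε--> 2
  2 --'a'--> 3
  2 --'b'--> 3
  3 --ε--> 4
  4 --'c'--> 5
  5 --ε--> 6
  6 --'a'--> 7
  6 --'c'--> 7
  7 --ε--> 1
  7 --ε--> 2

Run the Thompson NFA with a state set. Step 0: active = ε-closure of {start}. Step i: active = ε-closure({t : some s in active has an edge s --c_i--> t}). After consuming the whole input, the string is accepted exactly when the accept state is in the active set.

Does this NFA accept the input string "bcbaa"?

Answer: REJECT

Trace:
S₀ = ε-closure({0}) = {0,2}
'b' @ 1: {3,4}
'c' @ 2: {5,6}
'b' @ 3: {}  — dead — no transitions
rest 'aa' ignored (set empty)
end set {} — state 1 not in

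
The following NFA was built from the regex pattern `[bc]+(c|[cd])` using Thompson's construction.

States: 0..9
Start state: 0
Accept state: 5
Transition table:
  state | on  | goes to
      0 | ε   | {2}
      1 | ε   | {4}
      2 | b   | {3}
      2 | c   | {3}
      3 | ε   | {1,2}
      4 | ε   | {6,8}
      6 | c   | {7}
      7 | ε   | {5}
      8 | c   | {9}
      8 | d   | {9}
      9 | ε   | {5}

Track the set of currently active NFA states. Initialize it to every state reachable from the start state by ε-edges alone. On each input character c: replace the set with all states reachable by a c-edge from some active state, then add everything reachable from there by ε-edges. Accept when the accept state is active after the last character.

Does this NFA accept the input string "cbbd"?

Answer: ACCEPT

Derivation:
initial (ε-close {0}): {0,2}
'c' @ 1: {1,2,3,4,6,8}
'b' @ 2: {1,2,3,4,6,8}
'b' @ 3: {1,2,3,4,6,8}
'd' @ 4: {5,9}  (accept∈set)
after full input: {5,9}  (accept=5 in)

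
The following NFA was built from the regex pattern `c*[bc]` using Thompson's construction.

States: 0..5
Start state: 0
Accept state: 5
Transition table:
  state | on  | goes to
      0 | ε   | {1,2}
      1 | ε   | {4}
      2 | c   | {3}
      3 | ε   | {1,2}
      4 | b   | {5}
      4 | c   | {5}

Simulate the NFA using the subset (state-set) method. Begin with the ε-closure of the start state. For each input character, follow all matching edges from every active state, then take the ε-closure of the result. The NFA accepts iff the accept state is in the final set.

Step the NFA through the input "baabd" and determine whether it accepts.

Answer: REJECT

Steps:
S₀ = ε-closure({0}) = {0,1,2,4}
'b' @ 1: {5}  [accepting]
'a' @ 2: {}  — no active states
rest 'abd' ignored (set empty)
after full input: {}  (accept=5 not in)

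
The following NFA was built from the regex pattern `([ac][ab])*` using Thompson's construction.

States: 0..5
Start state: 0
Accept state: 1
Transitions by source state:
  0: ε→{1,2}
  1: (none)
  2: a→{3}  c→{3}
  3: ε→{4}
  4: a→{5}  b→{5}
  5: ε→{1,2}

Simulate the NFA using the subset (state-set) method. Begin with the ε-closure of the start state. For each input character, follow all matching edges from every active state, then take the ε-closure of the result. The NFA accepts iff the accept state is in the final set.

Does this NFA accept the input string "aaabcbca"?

initial (ε-close {0}): {0,1,2}
'a' @ 1: {3,4}
'a' @ 2: {1,2,5}  (accept∈set)
'a' @ 3: {3,4}
'b' @ 4: {1,2,5}  (accept∈set)
'c' @ 5: {3,4}
'b' @ 6: {1,2,5}  (accept∈set)
'c' @ 7: {3,4}
'a' @ 8: {1,2,5}  (accept∈set)
final: {1,2,5}; accept 1 in set

Answer: ACCEPT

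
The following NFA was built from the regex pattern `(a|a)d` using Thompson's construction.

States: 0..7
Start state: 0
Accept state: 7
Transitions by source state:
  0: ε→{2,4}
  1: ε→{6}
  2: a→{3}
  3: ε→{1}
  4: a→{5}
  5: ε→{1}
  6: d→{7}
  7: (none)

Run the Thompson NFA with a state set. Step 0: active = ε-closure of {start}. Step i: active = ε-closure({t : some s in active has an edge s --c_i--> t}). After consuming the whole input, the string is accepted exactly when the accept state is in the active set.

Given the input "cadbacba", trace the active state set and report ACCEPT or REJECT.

Answer: REJECT

Derivation:
S₀ = ε-closure({0}) = {0,2,4}
'c' @ 1: {}  — no active states
rest 'adbacba' ignored (set empty)
final: {}; accept 7 not in set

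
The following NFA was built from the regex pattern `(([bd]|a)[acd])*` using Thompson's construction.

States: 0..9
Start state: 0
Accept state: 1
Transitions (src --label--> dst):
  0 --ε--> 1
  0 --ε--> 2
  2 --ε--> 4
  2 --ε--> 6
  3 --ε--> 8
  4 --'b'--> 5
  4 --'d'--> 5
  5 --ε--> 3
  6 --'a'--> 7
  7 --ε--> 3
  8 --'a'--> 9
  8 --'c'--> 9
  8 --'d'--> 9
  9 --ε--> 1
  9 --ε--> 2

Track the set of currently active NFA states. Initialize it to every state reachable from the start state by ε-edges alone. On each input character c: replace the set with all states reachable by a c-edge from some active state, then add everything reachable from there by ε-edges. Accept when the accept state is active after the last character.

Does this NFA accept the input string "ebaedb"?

initial (ε-close {0}): {0,1,2,4,6}
'e' @ 1: {}  — dead — no transitions
rest 'baedb' ignored (set empty)
end set {} — state 1 not in

Answer: REJECT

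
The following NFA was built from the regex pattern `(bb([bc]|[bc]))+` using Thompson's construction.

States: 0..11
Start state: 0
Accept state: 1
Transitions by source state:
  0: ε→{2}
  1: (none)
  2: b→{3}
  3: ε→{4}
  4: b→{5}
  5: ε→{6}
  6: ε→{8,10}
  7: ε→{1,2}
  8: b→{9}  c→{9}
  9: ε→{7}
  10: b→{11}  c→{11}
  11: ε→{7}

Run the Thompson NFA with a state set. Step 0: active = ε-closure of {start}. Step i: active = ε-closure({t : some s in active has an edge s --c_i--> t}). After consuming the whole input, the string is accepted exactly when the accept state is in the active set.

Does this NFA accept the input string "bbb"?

start: ε-closure({0}) = {0,2}
'b' @ 1: {3,4}
'b' @ 2: {5,6,8,10}
'b' @ 3: {1,2,7,9,11}  [accepting]
final: {1,2,7,9,11}; accept 1 in set

Answer: ACCEPT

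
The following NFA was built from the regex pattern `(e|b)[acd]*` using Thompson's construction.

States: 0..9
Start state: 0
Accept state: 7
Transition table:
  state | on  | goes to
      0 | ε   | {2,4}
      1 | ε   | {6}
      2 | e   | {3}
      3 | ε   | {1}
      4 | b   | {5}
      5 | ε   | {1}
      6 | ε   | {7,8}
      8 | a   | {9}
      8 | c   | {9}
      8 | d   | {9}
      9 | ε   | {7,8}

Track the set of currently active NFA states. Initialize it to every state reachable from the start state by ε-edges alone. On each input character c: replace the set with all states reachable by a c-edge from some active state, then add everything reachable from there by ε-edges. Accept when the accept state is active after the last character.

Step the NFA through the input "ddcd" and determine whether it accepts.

Answer: REJECT

Trace:
initial (ε-close {0}): {0,2,4}
'd' @ 1: {}  — state set empty
rest 'dcd' ignored (set empty)
end set {} — state 7 not in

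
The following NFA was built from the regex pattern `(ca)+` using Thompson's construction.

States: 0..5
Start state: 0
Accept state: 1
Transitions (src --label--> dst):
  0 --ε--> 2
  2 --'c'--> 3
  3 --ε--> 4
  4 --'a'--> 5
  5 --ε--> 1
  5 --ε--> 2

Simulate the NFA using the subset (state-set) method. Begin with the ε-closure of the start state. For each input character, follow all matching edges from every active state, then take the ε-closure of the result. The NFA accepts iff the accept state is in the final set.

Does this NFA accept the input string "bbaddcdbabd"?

initial (ε-close {0}): {0,2}
'b' @ 1: {}  — no active states
rest 'baddcdbabd' ignored (set empty)
end set {} — state 1 not in

Answer: REJECT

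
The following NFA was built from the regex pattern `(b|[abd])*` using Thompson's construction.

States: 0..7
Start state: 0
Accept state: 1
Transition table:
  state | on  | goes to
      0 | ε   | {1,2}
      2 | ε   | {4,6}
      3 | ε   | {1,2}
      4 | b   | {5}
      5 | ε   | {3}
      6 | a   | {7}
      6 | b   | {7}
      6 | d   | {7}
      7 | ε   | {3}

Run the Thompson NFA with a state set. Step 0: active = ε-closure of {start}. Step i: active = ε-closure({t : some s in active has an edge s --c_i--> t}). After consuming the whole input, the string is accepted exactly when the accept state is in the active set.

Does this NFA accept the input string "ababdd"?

initial (ε-close {0}): {0,1,2,4,6}
'a' @ 1: {1,2,3,4,6,7}  [accepting]
'b' @ 2: {1,2,3,4,5,6,7}  [accepting]
'a' @ 3: {1,2,3,4,6,7}  [accepting]
'b' @ 4: {1,2,3,4,5,6,7}  [accepting]
'd' @ 5: {1,2,3,4,6,7}  [accepting]
'd' @ 6: {1,2,3,4,6,7}  [accepting]
after full input: {1,2,3,4,6,7}  (accept=1 in)

Answer: ACCEPT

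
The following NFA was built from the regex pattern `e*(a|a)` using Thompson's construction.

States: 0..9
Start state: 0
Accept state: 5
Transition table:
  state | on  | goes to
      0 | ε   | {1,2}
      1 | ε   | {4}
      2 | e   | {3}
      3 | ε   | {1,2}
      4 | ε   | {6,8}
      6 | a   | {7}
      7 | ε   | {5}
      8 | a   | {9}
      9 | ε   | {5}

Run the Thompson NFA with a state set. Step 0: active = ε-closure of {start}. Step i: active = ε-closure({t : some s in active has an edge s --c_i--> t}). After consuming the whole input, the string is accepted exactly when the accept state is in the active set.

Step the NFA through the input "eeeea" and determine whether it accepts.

start: ε-closure({0}) = {0,1,2,4,6,8}
'e' @ 1: {1,2,3,4,6,8}
'e' @ 2: {1,2,3,4,6,8}
'e' @ 3: {1,2,3,4,6,8}
'e' @ 4: {1,2,3,4,6,8}
'a' @ 5: {5,7,9}  ✓accept
final: {5,7,9}; accept 5 in set

Answer: ACCEPT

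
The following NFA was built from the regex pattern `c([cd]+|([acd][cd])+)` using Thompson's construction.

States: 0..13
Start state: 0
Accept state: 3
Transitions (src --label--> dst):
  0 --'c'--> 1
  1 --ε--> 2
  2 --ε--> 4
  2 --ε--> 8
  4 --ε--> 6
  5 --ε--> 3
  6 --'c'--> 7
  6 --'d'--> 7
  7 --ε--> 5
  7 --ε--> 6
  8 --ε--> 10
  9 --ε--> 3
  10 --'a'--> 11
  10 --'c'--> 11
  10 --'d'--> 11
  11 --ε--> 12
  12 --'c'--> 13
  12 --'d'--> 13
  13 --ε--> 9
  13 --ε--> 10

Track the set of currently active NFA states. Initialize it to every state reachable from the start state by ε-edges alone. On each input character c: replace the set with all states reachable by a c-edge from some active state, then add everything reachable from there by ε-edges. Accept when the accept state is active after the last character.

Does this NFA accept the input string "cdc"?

Answer: ACCEPT

Derivation:
S₀ = ε-closure({0}) = {0}
'c' @ 1: {1,2,4,6,8,10}
'd' @ 2: {3,5,6,7,11,12}  ✓accept
'c' @ 3: {3,5,6,7,9,10,13}  ✓accept
after full input: {3,5,6,7,9,10,13}  (accept=3 in)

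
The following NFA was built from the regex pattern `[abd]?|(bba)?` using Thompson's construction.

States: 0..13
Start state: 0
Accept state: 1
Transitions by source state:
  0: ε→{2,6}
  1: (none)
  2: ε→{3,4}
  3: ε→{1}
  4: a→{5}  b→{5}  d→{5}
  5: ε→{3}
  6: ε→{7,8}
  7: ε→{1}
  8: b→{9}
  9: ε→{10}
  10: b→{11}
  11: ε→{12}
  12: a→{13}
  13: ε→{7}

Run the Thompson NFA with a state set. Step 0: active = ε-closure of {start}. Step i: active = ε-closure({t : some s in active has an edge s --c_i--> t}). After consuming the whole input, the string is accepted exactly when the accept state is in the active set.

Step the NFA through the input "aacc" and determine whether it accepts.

initial (ε-close {0}): {0,1,2,3,4,6,7,8}
'a' @ 1: {1,3,5}  (accept∈set)
'a' @ 2: {}  — no active states
rest 'cc' ignored (set empty)
final: {}; accept 1 not in set

Answer: REJECT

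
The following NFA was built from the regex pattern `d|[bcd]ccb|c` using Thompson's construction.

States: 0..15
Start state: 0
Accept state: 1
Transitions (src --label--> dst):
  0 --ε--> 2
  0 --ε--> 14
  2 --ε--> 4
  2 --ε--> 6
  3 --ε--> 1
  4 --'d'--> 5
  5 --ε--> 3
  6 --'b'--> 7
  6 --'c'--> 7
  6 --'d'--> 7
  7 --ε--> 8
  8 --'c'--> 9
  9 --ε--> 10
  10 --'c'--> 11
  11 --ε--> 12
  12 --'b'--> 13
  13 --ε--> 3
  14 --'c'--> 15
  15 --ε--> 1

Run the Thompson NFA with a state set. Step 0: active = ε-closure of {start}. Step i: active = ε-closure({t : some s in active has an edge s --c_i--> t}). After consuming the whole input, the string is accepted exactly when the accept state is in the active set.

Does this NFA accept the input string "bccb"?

Answer: ACCEPT

Derivation:
S₀ = ε-closure({0}) = {0,2,4,6,14}
'b' @ 1: {7,8}
'c' @ 2: {9,10}
'c' @ 3: {11,12}
'b' @ 4: {1,3,13}  (accept∈set)
after full input: {1,3,13}  (accept=1 in)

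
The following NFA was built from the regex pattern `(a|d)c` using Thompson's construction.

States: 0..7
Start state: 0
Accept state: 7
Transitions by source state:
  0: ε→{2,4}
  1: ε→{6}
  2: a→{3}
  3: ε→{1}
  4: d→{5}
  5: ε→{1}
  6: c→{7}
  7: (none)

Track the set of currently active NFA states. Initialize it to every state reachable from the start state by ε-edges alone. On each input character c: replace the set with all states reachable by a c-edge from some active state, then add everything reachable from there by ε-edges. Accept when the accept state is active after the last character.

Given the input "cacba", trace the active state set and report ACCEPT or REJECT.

S₀ = ε-closure({0}) = {0,2,4}
'c' @ 1: {}  — state set empty
rest 'acba' ignored (set empty)
end set {} — state 7 not in

Answer: REJECT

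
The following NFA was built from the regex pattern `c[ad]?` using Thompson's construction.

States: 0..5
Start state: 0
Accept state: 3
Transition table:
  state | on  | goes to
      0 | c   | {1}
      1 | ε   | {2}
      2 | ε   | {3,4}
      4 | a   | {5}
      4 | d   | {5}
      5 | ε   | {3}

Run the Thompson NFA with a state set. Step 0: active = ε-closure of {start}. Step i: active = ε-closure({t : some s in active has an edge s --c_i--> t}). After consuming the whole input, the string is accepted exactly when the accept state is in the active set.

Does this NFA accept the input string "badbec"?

initial (ε-close {0}): {0}
'b' @ 1: {}  — dead — no transitions
rest 'adbec' ignored (set empty)
final: {}; accept 3 not in set

Answer: REJECT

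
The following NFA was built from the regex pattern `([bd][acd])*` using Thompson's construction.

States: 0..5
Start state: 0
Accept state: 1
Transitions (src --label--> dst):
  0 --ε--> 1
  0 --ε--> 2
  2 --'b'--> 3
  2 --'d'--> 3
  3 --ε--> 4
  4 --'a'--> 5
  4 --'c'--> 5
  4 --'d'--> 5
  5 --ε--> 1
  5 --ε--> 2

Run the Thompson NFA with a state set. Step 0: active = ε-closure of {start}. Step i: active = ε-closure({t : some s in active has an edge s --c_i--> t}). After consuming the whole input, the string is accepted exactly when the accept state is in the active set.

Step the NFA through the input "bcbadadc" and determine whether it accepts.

S₀ = ε-closure({0}) = {0,1,2}
'b' @ 1: {3,4}
'c' @ 2: {1,2,5}  [accepting]
'b' @ 3: {3,4}
'a' @ 4: {1,2,5}  [accepting]
'd' @ 5: {3,4}
'a' @ 6: {1,2,5}  [accepting]
'd' @ 7: {3,4}
'c' @ 8: {1,2,5}  [accepting]
end set {1,2,5} — state 1 in

Answer: ACCEPT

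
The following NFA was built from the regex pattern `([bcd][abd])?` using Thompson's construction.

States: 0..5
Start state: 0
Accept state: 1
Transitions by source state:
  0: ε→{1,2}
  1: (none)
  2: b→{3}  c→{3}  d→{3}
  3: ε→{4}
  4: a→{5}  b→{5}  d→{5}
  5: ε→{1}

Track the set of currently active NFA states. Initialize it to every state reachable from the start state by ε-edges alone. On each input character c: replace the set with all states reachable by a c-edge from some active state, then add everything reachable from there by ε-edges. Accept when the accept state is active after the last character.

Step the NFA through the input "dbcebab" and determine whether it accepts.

initial (ε-close {0}): {0,1,2}
'd' @ 1: {3,4}
'b' @ 2: {1,5}  (accept∈set)
'c' @ 3: {}  — state set empty
rest 'ebab' ignored (set empty)
end set {} — state 1 not in

Answer: REJECT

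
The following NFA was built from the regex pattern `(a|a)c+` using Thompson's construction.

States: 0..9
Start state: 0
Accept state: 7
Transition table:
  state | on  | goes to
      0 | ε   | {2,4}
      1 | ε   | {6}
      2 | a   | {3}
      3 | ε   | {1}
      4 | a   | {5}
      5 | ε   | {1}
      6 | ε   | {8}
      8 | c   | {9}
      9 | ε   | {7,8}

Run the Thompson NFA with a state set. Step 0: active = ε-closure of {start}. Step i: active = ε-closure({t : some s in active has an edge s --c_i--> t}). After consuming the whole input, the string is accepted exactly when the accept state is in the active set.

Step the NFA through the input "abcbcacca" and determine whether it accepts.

start: ε-closure({0}) = {0,2,4}
'a' @ 1: {1,3,5,6,8}
'b' @ 2: {}  — dead — no transitions
rest 'cbcacca' ignored (set empty)
after full input: {}  (accept=7 not in)

Answer: REJECT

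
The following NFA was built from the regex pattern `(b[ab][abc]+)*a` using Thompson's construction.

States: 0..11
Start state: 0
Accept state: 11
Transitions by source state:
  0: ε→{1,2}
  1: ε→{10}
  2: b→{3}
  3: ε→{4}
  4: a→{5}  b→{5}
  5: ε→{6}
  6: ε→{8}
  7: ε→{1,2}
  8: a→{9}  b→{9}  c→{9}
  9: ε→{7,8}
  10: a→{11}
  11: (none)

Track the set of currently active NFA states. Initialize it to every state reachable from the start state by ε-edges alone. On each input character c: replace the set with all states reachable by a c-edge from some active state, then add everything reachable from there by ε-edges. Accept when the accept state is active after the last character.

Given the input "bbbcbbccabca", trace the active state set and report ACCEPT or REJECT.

start: ε-closure({0}) = {0,1,2,10}
'b' @ 1: {3,4}
'b' @ 2: {5,6,8}
'b' @ 3: {1,2,7,8,9,10}
'c' @ 4: {1,2,7,8,9,10}
'b' @ 5: {1,2,3,4,7,8,9,10}
'b' @ 6: {1,2,3,4,5,6,7,8,9,10}
'c' @ 7: {1,2,7,8,9,10}
'c' @ 8: {1,2,7,8,9,10}
'a' @ 9: {1,2,7,8,9,10,11}  ✓accept
'b' @ 10: {1,2,3,4,7,8,9,10}
'c' @ 11: {1,2,7,8,9,10}
'a' @ 12: {1,2,7,8,9,10,11}  ✓accept
final: {1,2,7,8,9,10,11}; accept 11 in set

Answer: ACCEPT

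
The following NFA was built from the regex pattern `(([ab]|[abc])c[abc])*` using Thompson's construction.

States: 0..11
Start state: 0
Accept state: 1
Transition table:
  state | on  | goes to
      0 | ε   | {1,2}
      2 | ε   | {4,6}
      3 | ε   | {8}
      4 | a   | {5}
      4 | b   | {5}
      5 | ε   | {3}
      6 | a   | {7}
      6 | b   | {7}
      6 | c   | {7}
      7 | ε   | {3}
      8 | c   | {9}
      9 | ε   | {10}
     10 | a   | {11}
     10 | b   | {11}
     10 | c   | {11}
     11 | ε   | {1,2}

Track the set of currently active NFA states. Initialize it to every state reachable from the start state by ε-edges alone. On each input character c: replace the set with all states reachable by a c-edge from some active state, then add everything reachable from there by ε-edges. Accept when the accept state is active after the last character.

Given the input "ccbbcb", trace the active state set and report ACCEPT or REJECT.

initial (ε-close {0}): {0,1,2,4,6}
'c' @ 1: {3,7,8}
'c' @ 2: {9,10}
'b' @ 3: {1,2,4,6,11}  [accepting]
'b' @ 4: {3,5,7,8}
'c' @ 5: {9,10}
'b' @ 6: {1,2,4,6,11}  [accepting]
end set {1,2,4,6,11} — state 1 in

Answer: ACCEPT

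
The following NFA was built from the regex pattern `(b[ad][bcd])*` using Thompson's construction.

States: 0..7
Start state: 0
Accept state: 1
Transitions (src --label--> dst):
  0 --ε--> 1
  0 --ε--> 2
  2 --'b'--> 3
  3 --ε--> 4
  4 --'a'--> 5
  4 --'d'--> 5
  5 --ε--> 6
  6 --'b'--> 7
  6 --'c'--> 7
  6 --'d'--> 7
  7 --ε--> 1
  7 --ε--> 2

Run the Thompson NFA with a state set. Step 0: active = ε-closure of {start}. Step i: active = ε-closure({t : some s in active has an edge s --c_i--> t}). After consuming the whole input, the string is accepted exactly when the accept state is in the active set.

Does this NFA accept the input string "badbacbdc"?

Answer: ACCEPT

Trace:
S₀ = ε-closure({0}) = {0,1,2}
'b' @ 1: {3,4}
'a' @ 2: {5,6}
'd' @ 3: {1,2,7}  ✓accept
'b' @ 4: {3,4}
'a' @ 5: {5,6}
'c' @ 6: {1,2,7}  ✓accept
'b' @ 7: {3,4}
'd' @ 8: {5,6}
'c' @ 9: {1,2,7}  ✓accept
final: {1,2,7}; accept 1 in set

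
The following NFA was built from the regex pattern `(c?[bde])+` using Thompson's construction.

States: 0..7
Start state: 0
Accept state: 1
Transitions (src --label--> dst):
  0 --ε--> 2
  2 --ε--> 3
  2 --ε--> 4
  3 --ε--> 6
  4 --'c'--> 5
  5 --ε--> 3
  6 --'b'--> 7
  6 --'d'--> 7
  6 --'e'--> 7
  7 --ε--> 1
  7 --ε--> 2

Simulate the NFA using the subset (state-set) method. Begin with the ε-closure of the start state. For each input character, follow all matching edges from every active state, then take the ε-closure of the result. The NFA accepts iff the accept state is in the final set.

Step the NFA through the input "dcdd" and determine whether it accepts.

Answer: ACCEPT

Derivation:
initial (ε-close {0}): {0,2,3,4,6}
'd' @ 1: {1,2,3,4,6,7}  (accept∈set)
'c' @ 2: {3,5,6}
'd' @ 3: {1,2,3,4,6,7}  (accept∈set)
'd' @ 4: {1,2,3,4,6,7}  (accept∈set)
after full input: {1,2,3,4,6,7}  (accept=1 in)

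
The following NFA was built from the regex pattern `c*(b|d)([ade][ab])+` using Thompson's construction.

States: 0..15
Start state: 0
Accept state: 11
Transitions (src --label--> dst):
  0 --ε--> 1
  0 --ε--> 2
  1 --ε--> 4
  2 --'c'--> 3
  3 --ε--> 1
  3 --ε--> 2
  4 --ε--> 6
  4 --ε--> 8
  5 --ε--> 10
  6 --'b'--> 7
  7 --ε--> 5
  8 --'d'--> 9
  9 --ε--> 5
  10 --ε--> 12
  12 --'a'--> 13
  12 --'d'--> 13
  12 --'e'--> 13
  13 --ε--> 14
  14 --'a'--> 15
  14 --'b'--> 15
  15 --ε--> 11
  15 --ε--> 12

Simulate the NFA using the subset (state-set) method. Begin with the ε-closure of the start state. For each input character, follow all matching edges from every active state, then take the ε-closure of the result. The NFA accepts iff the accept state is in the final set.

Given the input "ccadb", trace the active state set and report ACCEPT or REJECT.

Answer: REJECT

Steps:
S₀ = ε-closure({0}) = {0,1,2,4,6,8}
'c' @ 1: {1,2,3,4,6,8}
'c' @ 2: {1,2,3,4,6,8}
'a' @ 3: {}  — dead — no transitions
rest 'db' ignored (set empty)
final: {}; accept 11 not in set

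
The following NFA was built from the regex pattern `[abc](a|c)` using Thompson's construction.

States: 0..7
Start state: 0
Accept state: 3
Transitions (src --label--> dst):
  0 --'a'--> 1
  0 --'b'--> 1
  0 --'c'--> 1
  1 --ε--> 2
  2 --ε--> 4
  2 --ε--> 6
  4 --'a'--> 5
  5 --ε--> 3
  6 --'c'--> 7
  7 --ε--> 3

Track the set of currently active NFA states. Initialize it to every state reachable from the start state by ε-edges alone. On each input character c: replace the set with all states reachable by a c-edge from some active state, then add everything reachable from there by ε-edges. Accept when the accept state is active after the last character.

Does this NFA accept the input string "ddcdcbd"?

initial (ε-close {0}): {0}
'd' @ 1: {}  — dead — no transitions
rest 'dcdcbd' ignored (set empty)
end set {} — state 3 not in

Answer: REJECT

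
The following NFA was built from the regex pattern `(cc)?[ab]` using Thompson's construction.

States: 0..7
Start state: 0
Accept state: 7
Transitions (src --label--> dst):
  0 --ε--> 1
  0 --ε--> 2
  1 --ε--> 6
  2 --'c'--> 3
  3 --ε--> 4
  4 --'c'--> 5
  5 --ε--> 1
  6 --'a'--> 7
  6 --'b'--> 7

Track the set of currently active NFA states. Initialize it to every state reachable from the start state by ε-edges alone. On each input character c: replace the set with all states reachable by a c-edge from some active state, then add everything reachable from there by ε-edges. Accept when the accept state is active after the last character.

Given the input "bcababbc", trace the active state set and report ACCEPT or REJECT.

Answer: REJECT

Steps:
S₀ = ε-closure({0}) = {0,1,2,6}
'b' @ 1: {7}  ✓accept
'c' @ 2: {}  — no active states
rest 'ababbc' ignored (set empty)
end set {} — state 7 not in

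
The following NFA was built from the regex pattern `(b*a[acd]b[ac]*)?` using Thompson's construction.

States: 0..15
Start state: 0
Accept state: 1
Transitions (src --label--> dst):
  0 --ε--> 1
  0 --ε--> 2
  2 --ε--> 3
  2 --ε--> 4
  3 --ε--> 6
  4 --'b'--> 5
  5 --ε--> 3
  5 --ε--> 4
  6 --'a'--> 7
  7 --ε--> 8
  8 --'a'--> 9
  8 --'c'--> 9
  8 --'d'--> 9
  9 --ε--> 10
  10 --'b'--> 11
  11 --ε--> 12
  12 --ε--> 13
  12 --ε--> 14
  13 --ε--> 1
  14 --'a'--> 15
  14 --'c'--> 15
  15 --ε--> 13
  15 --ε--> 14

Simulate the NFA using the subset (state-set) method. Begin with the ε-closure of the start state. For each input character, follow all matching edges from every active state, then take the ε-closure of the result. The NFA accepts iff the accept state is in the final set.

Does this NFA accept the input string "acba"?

Answer: ACCEPT

Derivation:
initial (ε-close {0}): {0,1,2,3,4,6}
'a' @ 1: {7,8}
'c' @ 2: {9,10}
'b' @ 3: {1,11,12,13,14}  (accept∈set)
'a' @ 4: {1,13,14,15}  (accept∈set)
after full input: {1,13,14,15}  (accept=1 in)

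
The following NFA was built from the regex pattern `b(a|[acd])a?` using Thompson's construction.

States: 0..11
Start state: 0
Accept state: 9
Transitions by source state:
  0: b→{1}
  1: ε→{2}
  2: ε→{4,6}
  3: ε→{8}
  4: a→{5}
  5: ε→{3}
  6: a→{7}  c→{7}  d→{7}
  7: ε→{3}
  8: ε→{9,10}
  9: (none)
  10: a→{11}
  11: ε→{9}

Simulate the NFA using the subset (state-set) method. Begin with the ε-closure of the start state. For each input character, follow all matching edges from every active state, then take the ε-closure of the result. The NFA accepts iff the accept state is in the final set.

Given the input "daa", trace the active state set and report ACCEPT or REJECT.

Answer: REJECT

Steps:
initial (ε-close {0}): {0}
'd' @ 1: {}  — dead — no transitions
rest 'aa' ignored (set empty)
final: {}; accept 9 not in set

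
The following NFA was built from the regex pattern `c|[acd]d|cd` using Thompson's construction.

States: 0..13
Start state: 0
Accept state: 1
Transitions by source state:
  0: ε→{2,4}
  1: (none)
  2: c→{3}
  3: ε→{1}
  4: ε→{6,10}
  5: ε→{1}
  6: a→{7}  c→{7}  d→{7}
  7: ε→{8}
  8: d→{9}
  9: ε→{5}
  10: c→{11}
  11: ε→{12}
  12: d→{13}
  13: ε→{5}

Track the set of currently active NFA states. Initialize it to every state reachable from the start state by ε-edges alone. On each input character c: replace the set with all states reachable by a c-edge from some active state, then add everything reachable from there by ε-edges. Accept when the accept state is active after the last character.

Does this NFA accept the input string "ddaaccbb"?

initial (ε-close {0}): {0,2,4,6,10}
'd' @ 1: {7,8}
'd' @ 2: {1,5,9}  (accept∈set)
'a' @ 3: {}  — dead — no transitions
rest 'accbb' ignored (set empty)
end set {} — state 1 not in

Answer: REJECT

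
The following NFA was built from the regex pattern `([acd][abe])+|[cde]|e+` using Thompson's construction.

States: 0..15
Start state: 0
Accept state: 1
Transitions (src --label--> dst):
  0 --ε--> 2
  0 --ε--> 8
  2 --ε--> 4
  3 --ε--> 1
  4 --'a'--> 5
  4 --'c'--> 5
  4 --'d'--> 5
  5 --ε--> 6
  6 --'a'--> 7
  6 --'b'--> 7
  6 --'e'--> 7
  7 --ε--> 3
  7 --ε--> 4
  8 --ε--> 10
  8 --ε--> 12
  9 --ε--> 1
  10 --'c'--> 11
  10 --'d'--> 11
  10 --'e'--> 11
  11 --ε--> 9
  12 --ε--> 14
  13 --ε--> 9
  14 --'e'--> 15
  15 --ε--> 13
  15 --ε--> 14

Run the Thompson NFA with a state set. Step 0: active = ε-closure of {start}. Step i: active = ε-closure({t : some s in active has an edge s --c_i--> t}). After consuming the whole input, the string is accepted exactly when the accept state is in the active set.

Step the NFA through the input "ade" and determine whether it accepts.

Answer: REJECT

Trace:
S₀ = ε-closure({0}) = {0,2,4,8,10,12,14}
'a' @ 1: {5,6}
'd' @ 2: {}  — dead — no transitions
rest 'e' ignored (set empty)
after full input: {}  (accept=1 not in)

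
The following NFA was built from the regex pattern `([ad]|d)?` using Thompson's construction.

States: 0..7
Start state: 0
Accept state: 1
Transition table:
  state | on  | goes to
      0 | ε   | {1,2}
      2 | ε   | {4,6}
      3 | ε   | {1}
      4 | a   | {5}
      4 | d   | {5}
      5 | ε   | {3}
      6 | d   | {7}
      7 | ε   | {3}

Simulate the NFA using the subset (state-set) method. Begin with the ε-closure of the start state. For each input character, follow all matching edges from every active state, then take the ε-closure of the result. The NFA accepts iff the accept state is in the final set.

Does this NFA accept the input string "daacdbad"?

Answer: REJECT

Steps:
initial (ε-close {0}): {0,1,2,4,6}
'd' @ 1: {1,3,5,7}  (accept∈set)
'a' @ 2: {}  — state set empty
rest 'acdbad' ignored (set empty)
final: {}; accept 1 not in set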